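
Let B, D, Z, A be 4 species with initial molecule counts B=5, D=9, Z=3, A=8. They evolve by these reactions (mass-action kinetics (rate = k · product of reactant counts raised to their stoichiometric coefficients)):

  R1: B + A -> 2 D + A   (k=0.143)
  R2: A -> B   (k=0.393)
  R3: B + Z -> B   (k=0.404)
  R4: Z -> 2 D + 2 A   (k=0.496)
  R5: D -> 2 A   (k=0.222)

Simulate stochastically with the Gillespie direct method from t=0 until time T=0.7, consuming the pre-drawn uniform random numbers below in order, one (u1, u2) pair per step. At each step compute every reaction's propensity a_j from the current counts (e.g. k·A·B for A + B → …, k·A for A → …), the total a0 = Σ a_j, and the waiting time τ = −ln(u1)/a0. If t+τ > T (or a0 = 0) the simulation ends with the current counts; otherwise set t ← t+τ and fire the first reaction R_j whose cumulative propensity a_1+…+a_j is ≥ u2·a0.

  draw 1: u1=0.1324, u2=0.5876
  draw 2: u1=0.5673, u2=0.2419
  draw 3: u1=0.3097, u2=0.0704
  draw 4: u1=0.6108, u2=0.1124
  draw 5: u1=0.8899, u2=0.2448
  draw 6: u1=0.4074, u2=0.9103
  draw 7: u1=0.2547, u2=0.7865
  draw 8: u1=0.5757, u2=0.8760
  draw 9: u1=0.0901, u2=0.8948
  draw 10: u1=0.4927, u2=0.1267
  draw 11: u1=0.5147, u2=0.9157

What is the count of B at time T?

B at T = 2

t=0.000: B=5 D=9 Z=3 A=8
Draw 1: a1=5.720, a2=3.144, a3=6.060, a4=1.488, a5=1.998, a0=18.410; τ=−ln(0.1324)/18.410=0.110 → t=0.110; u2·a0=0.5876·18.410=10.818; a1+a2=8.864 < 10.818 ≤ a1+…+a3=14.924 → R3 fires; B=5 D=9 Z=2 A=8
Draw 2: a1=5.720, a2=3.144, a3=4.040, a4=0.992, a5=1.998, a0=15.894; τ=−ln(0.5673)/15.894=0.036 → t=0.145; u2·a0=0.2419·15.894=3.845 ≤ a1=5.720 → R1 fires; B=4 D=11 Z=2 A=8
Draw 3: a1=4.576, a2=3.144, a3=3.232, a4=0.992, a5=2.442, a0=14.386; τ=−ln(0.3097)/14.386=0.081 → t=0.227; u2·a0=0.0704·14.386=1.013 ≤ a1=4.576 → R1 fires; B=3 D=13 Z=2 A=8
Draw 4: a1=3.432, a2=3.144, a3=2.424, a4=0.992, a5=2.886, a0=12.878; τ=−ln(0.6108)/12.878=0.038 → t=0.265; u2·a0=0.1124·12.878=1.447 ≤ a1=3.432 → R1 fires; B=2 D=15 Z=2 A=8
Draw 5: a1=2.288, a2=3.144, a3=1.616, a4=0.992, a5=3.330, a0=11.370; τ=−ln(0.8899)/11.370=0.010 → t=0.276; u2·a0=0.2448·11.370=2.783; a1=2.288 < 2.783 ≤ a1+a2=5.432 → R2 fires; B=3 D=15 Z=2 A=7
Draw 6: a1=3.003, a2=2.751, a3=2.424, a4=0.992, a5=3.330, a0=12.500; τ=−ln(0.4074)/12.500=0.072 → t=0.347; u2·a0=0.9103·12.500=11.379; a1+…+a4=9.170 < 11.379 ≤ a1+…+a5=12.500 → R5 fires; B=3 D=14 Z=2 A=9
Draw 7: a1=3.861, a2=3.537, a3=2.424, a4=0.992, a5=3.108, a0=13.922; τ=−ln(0.2547)/13.922=0.098 → t=0.446; u2·a0=0.7865·13.922=10.950; a1+…+a4=10.814 < 10.950 ≤ a1+…+a5=13.922 → R5 fires; B=3 D=13 Z=2 A=11
Draw 8: a1=4.719, a2=4.323, a3=2.424, a4=0.992, a5=2.886, a0=15.344; τ=−ln(0.5757)/15.344=0.036 → t=0.482; u2·a0=0.8760·15.344=13.441; a1+…+a4=12.458 < 13.441 ≤ a1+…+a5=15.344 → R5 fires; B=3 D=12 Z=2 A=13
Draw 9: a1=5.577, a2=5.109, a3=2.424, a4=0.992, a5=2.664, a0=16.766; τ=−ln(0.0901)/16.766=0.144 → t=0.625; u2·a0=0.8948·16.766=15.002; a1+…+a4=14.102 < 15.002 ≤ a1+…+a5=16.766 → R5 fires; B=3 D=11 Z=2 A=15
Draw 10: a1=6.435, a2=5.895, a3=2.424, a4=0.992, a5=2.442, a0=18.188; τ=−ln(0.4927)/18.188=0.039 → t=0.664; u2·a0=0.1267·18.188=2.304 ≤ a1=6.435 → R1 fires; B=2 D=13 Z=2 A=15
Draw 11: a1=4.290, a2=5.895, a3=1.616, a4=0.992, a5=2.886, a0=15.679; τ=−ln(0.5147)/15.679=0.042 → t=0.706 > T=0.7: stop.
Read off B at T=0.7: 2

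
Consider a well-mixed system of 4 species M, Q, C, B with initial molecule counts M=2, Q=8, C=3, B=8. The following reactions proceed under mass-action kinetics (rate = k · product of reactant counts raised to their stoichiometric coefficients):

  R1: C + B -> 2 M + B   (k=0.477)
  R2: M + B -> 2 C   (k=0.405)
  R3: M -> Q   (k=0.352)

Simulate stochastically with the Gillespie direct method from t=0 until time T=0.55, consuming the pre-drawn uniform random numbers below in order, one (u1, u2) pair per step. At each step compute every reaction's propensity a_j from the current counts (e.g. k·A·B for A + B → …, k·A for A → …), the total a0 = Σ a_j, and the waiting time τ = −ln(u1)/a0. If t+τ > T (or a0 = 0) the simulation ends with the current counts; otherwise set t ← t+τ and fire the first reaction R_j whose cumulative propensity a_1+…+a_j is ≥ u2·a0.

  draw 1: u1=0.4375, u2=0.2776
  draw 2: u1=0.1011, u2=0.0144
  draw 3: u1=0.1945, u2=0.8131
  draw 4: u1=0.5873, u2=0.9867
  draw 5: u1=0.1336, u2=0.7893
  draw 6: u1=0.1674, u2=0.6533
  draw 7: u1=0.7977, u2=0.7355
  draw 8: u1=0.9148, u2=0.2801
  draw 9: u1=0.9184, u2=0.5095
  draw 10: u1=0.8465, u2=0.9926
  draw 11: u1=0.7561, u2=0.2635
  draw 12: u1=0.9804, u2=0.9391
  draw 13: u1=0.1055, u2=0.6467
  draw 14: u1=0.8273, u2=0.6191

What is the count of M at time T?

t=0.000: M=2 Q=8 C=3 B=8
Draw 1: a1=11.448, a2=6.480, a3=0.704, a0=18.632; τ=−ln(0.4375)/18.632=0.044 → t=0.044; u2·a0=0.2776·18.632=5.172 ≤ a1=11.448 → R1 fires; M=4 Q=8 C=2 B=8
Draw 2: a1=7.632, a2=12.960, a3=1.408, a0=22.000; τ=−ln(0.1011)/22.000=0.104 → t=0.149; u2·a0=0.0144·22.000=0.317 ≤ a1=7.632 → R1 fires; M=6 Q=8 C=1 B=8
Draw 3: a1=3.816, a2=19.440, a3=2.112, a0=25.368; τ=−ln(0.1945)/25.368=0.065 → t=0.213; u2·a0=0.8131·25.368=20.627; a1=3.816 < 20.627 ≤ a1+a2=23.256 → R2 fires; M=5 Q=8 C=3 B=7
Draw 4: a1=10.017, a2=14.175, a3=1.760, a0=25.952; τ=−ln(0.5873)/25.952=0.021 → t=0.234; u2·a0=0.9867·25.952=25.607; a1+a2=24.192 < 25.607 ≤ a1+…+a3=25.952 → R3 fires; M=4 Q=9 C=3 B=7
Draw 5: a1=10.017, a2=11.340, a3=1.408, a0=22.765; τ=−ln(0.1336)/22.765=0.088 → t=0.322; u2·a0=0.7893·22.765=17.968; a1=10.017 < 17.968 ≤ a1+a2=21.357 → R2 fires; M=3 Q=9 C=5 B=6
Draw 6: a1=14.310, a2=7.290, a3=1.056, a0=22.656; τ=−ln(0.1674)/22.656=0.079 → t=0.401; u2·a0=0.6533·22.656=14.801; a1=14.310 < 14.801 ≤ a1+a2=21.600 → R2 fires; M=2 Q=9 C=7 B=5
Draw 7: a1=16.695, a2=4.050, a3=0.704, a0=21.449; τ=−ln(0.7977)/21.449=0.011 → t=0.411; u2·a0=0.7355·21.449=15.776 ≤ a1=16.695 → R1 fires; M=4 Q=9 C=6 B=5
Draw 8: a1=14.310, a2=8.100, a3=1.408, a0=23.818; τ=−ln(0.9148)/23.818=0.004 → t=0.415; u2·a0=0.2801·23.818=6.671 ≤ a1=14.310 → R1 fires; M=6 Q=9 C=5 B=5
Draw 9: a1=11.925, a2=12.150, a3=2.112, a0=26.187; τ=−ln(0.9184)/26.187=0.003 → t=0.418; u2·a0=0.5095·26.187=13.342; a1=11.925 < 13.342 ≤ a1+a2=24.075 → R2 fires; M=5 Q=9 C=7 B=4
Draw 10: a1=13.356, a2=8.100, a3=1.760, a0=23.216; τ=−ln(0.8465)/23.216=0.007 → t=0.426; u2·a0=0.9926·23.216=23.044; a1+a2=21.456 < 23.044 ≤ a1+…+a3=23.216 → R3 fires; M=4 Q=10 C=7 B=4
Draw 11: a1=13.356, a2=6.480, a3=1.408, a0=21.244; τ=−ln(0.7561)/21.244=0.013 → t=0.439; u2·a0=0.2635·21.244=5.598 ≤ a1=13.356 → R1 fires; M=6 Q=10 C=6 B=4
Draw 12: a1=11.448, a2=9.720, a3=2.112, a0=23.280; τ=−ln(0.9804)/23.280=0.001 → t=0.440; u2·a0=0.9391·23.280=21.862; a1+a2=21.168 < 21.862 ≤ a1+…+a3=23.280 → R3 fires; M=5 Q=11 C=6 B=4
Draw 13: a1=11.448, a2=8.100, a3=1.760, a0=21.308; τ=−ln(0.1055)/21.308=0.106 → t=0.545; u2·a0=0.6467·21.308=13.780; a1=11.448 < 13.780 ≤ a1+a2=19.548 → R2 fires; M=4 Q=11 C=8 B=3
Draw 14: a1=11.448, a2=4.860, a3=1.408, a0=17.716; τ=−ln(0.8273)/17.716=0.011 → t=0.556 > T=0.55: stop.
Read off M at T=0.55: 4

M at T = 4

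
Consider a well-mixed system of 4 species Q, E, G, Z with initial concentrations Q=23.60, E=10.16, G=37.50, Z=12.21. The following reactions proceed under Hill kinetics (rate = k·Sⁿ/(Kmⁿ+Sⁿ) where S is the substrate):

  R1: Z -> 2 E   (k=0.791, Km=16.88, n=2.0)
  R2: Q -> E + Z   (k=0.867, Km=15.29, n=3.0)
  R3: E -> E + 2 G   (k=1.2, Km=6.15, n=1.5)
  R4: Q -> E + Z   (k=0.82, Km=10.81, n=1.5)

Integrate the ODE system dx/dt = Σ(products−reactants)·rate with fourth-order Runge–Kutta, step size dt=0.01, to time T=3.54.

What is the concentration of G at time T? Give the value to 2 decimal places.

G at T = 43.95

RK4 with dt=0.01: 354 steps to T=3.54. Trajectory (selected grid times):
t=0.00: Q=23.60 E=10.16 G=37.50 Z=12.21
t=0.39: Q=23.09 E=10.88 G=38.15 Z=12.61
t=0.79: Q=22.58 E=11.63 G=38.83 Z=13.01
t=1.18: Q=22.08 E=12.36 G=39.52 Z=13.39
t=1.57: Q=21.59 E=13.09 G=40.22 Z=13.75
t=1.97: Q=21.10 E=13.84 G=40.95 Z=14.12
t=2.36: Q=20.62 E=14.57 G=41.68 Z=14.47
t=2.75: Q=20.16 E=15.31 G=42.42 Z=14.80
t=3.15: Q=19.68 E=16.06 G=43.19 Z=15.14
t=3.54: Q=19.23 E=16.79 G=43.95 Z=15.45
Read off G at T=3.54: 43.95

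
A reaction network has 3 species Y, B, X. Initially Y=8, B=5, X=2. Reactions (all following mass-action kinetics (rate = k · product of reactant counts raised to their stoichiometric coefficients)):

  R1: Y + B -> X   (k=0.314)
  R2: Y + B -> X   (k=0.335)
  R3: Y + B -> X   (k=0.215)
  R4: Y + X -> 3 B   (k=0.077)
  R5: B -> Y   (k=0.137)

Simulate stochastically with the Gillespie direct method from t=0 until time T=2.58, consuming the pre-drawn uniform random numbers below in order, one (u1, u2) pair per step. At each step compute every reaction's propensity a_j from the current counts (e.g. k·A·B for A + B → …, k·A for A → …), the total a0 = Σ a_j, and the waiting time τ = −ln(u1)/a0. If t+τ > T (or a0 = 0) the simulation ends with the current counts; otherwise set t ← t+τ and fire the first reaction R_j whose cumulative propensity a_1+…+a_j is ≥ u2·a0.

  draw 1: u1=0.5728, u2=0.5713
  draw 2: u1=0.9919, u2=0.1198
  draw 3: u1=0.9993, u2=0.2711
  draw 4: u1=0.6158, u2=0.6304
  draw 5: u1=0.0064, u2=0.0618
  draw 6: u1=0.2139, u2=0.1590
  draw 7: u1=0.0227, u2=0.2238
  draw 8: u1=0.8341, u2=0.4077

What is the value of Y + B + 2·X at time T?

Value at T = 17

Check how each reaction changes W = Y + B + 2·X (weight of products minus weight of reactants):
R1: Y + B -> X: (2·1) − (1·1 + 1·1) = 2 − 2 = 0
R2: Y + B -> X: (2·1) − (1·1 + 1·1) = 2 − 2 = 0
R3: Y + B -> X: (2·1) − (1·1 + 1·1) = 2 − 2 = 0
R4: Y + X -> 3 B: (1·3) − (1·1 + 2·1) = 3 − 3 = 0
R5: B -> Y: (1·1) − (1·1) = 1 − 1 = 0
Every reaction leaves W unchanged, so W is conserved and no simulation is needed: W(T) = W(0) = 8 + 5 + 2·2 = 17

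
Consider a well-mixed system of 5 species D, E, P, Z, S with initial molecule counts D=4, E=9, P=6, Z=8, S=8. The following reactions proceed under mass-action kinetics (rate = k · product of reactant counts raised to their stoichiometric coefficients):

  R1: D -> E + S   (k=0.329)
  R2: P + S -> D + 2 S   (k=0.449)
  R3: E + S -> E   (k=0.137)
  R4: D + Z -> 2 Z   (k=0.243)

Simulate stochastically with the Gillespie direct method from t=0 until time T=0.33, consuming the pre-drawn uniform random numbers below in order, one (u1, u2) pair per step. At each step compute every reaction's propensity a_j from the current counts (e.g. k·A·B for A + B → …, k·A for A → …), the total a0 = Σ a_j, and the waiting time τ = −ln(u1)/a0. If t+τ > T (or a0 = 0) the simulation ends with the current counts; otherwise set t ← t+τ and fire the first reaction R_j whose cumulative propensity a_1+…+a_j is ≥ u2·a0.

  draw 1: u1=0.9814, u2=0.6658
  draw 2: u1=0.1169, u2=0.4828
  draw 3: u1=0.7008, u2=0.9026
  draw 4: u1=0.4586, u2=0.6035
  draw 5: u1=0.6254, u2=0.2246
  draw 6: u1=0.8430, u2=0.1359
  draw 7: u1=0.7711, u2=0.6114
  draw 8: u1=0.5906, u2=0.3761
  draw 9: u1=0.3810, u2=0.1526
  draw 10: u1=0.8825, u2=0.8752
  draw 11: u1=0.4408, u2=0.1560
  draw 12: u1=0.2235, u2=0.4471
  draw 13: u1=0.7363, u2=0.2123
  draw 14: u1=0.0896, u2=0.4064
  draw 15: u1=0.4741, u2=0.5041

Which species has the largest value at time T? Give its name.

t=0.000: D=4 E=9 P=6 Z=8 S=8
Draw 1: a1=1.316, a2=21.552, a3=9.864, a4=7.776, a0=40.508; τ=−ln(0.9814)/40.508=0.000 → t=0.000; u2·a0=0.6658·40.508=26.970; a1+a2=22.868 < 26.970 ≤ a1+…+a3=32.732 → R3 fires; D=4 E=9 P=6 Z=8 S=7
Draw 2: a1=1.316, a2=18.858, a3=8.631, a4=7.776, a0=36.581; τ=−ln(0.1169)/36.581=0.059 → t=0.059; u2·a0=0.4828·36.581=17.661; a1=1.316 < 17.661 ≤ a1+a2=20.174 → R2 fires; D=5 E=9 P=5 Z=8 S=8
Draw 3: a1=1.645, a2=17.960, a3=9.864, a4=9.720, a0=39.189; τ=−ln(0.7008)/39.189=0.009 → t=0.068; u2·a0=0.9026·39.189=35.372; a1+…+a3=29.469 < 35.372 ≤ a1+…+a4=39.189 → R4 fires; D=4 E=9 P=5 Z=9 S=8
Draw 4: a1=1.316, a2=17.960, a3=9.864, a4=8.748, a0=37.888; τ=−ln(0.4586)/37.888=0.021 → t=0.089; u2·a0=0.6035·37.888=22.865; a1+a2=19.276 < 22.865 ≤ a1+…+a3=29.140 → R3 fires; D=4 E=9 P=5 Z=9 S=7
Draw 5: a1=1.316, a2=15.715, a3=8.631, a4=8.748, a0=34.410; τ=−ln(0.6254)/34.410=0.014 → t=0.102; u2·a0=0.2246·34.410=7.728; a1=1.316 < 7.728 ≤ a1+a2=17.031 → R2 fires; D=5 E=9 P=4 Z=9 S=8
Draw 6: a1=1.645, a2=14.368, a3=9.864, a4=10.935, a0=36.812; τ=−ln(0.8430)/36.812=0.005 → t=0.107; u2·a0=0.1359·36.812=5.003; a1=1.645 < 5.003 ≤ a1+a2=16.013 → R2 fires; D=6 E=9 P=3 Z=9 S=9
Draw 7: a1=1.974, a2=12.123, a3=11.097, a4=13.122, a0=38.316; τ=−ln(0.7711)/38.316=0.007 → t=0.114; u2·a0=0.6114·38.316=23.426; a1+a2=14.097 < 23.426 ≤ a1+…+a3=25.194 → R3 fires; D=6 E=9 P=3 Z=9 S=8
Draw 8: a1=1.974, a2=10.776, a3=9.864, a4=13.122, a0=35.736; τ=−ln(0.5906)/35.736=0.015 → t=0.129; u2·a0=0.3761·35.736=13.440; a1+a2=12.750 < 13.440 ≤ a1+…+a3=22.614 → R3 fires; D=6 E=9 P=3 Z=9 S=7
Draw 9: a1=1.974, a2=9.429, a3=8.631, a4=13.122, a0=33.156; τ=−ln(0.3810)/33.156=0.029 → t=0.158; u2·a0=0.1526·33.156=5.060; a1=1.974 < 5.060 ≤ a1+a2=11.403 → R2 fires; D=7 E=9 P=2 Z=9 S=8
Draw 10: a1=2.303, a2=7.184, a3=9.864, a4=15.309, a0=34.660; τ=−ln(0.8825)/34.660=0.004 → t=0.161; u2·a0=0.8752·34.660=30.334; a1+…+a3=19.351 < 30.334 ≤ a1+…+a4=34.660 → R4 fires; D=6 E=9 P=2 Z=10 S=8
Draw 11: a1=1.974, a2=7.184, a3=9.864, a4=14.580, a0=33.602; τ=−ln(0.4408)/33.602=0.024 → t=0.186; u2·a0=0.1560·33.602=5.242; a1=1.974 < 5.242 ≤ a1+a2=9.158 → R2 fires; D=7 E=9 P=1 Z=10 S=9
Draw 12: a1=2.303, a2=4.041, a3=11.097, a4=17.010, a0=34.451; τ=−ln(0.2235)/34.451=0.043 → t=0.229; u2·a0=0.4471·34.451=15.403; a1+a2=6.344 < 15.403 ≤ a1+…+a3=17.441 → R3 fires; D=7 E=9 P=1 Z=10 S=8
Draw 13: a1=2.303, a2=3.592, a3=9.864, a4=17.010, a0=32.769; τ=−ln(0.7363)/32.769=0.009 → t=0.239; u2·a0=0.2123·32.769=6.957; a1+a2=5.895 < 6.957 ≤ a1+…+a3=15.759 → R3 fires; D=7 E=9 P=1 Z=10 S=7
Draw 14: a1=2.303, a2=3.143, a3=8.631, a4=17.010, a0=31.087; τ=−ln(0.0896)/31.087=0.078 → t=0.316; u2·a0=0.4064·31.087=12.634; a1+a2=5.446 < 12.634 ≤ a1+…+a3=14.077 → R3 fires; D=7 E=9 P=1 Z=10 S=6
Draw 15: a1=2.303, a2=2.694, a3=7.398, a4=17.010, a0=29.405; τ=−ln(0.4741)/29.405=0.025 → t=0.341 > T=0.33: stop.
At T=0.33: D=7 E=9 P=1 Z=10 S=6; the largest is Z.

Dominant species at T: Z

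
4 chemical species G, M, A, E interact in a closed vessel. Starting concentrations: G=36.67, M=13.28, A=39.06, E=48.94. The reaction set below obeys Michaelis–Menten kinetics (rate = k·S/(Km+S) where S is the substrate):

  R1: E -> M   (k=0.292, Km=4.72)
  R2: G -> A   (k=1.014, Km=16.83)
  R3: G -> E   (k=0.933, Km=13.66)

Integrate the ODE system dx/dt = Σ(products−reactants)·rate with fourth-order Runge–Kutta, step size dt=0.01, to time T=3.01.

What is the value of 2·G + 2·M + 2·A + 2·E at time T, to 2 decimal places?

Check how each reaction changes W = 2·G + 2·M + 2·A + 2·E (weight of products minus weight of reactants):
R1: E -> M: (2·1) − (2·1) = 2 − 2 = 0
R2: G -> A: (2·1) − (2·1) = 2 − 2 = 0
R3: G -> E: (2·1) − (2·1) = 2 − 2 = 0
Every reaction leaves W unchanged, so W is conserved and no simulation is needed: W(T) = W(0) = 2·36.67 + 2·13.28 + 2·39.06 + 2·48.94 = 275.90

Value at T = 275.90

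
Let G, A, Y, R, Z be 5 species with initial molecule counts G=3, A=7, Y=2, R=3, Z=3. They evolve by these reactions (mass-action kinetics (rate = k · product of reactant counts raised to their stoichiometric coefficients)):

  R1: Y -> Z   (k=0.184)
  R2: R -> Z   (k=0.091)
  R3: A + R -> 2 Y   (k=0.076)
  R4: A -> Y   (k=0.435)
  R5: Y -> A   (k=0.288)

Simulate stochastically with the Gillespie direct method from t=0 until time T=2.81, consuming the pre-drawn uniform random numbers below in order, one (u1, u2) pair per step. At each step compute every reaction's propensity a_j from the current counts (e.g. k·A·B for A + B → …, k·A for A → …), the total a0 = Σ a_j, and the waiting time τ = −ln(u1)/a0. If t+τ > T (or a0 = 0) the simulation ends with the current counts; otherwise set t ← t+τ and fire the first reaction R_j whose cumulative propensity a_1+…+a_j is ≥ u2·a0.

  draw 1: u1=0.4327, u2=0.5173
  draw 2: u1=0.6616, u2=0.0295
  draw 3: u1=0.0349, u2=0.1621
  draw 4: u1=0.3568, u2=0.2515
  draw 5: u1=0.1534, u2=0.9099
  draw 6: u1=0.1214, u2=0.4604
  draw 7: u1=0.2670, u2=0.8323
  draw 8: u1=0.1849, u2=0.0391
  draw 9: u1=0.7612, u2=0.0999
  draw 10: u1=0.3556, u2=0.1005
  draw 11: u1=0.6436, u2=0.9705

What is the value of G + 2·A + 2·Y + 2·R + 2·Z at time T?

Check how each reaction changes W = G + 2·A + 2·Y + 2·R + 2·Z (weight of products minus weight of reactants):
R1: Y -> Z: (2·1) − (2·1) = 2 − 2 = 0
R2: R -> Z: (2·1) − (2·1) = 2 − 2 = 0
R3: A + R -> 2 Y: (2·2) − (2·1 + 2·1) = 4 − 4 = 0
R4: A -> Y: (2·1) − (2·1) = 2 − 2 = 0
R5: Y -> A: (2·1) − (2·1) = 2 − 2 = 0
Every reaction leaves W unchanged, so W is conserved and no simulation is needed: W(T) = W(0) = 3 + 2·7 + 2·2 + 2·3 + 2·3 = 33

Value at T = 33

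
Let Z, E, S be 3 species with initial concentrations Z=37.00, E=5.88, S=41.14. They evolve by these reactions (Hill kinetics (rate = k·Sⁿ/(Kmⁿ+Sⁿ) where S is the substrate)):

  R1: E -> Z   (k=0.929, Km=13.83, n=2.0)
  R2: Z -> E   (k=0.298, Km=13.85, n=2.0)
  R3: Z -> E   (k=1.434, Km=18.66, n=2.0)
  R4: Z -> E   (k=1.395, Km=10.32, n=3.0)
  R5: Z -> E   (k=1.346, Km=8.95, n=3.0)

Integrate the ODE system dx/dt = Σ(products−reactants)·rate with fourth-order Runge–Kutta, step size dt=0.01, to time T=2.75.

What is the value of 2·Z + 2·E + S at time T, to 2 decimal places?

Value at T = 126.90

Check how each reaction changes W = 2·Z + 2·E + S (weight of products minus weight of reactants):
R1: E -> Z: (2·1) − (2·1) = 2 − 2 = 0
R2: Z -> E: (2·1) − (2·1) = 2 − 2 = 0
R3: Z -> E: (2·1) − (2·1) = 2 − 2 = 0
R4: Z -> E: (2·1) − (2·1) = 2 − 2 = 0
R5: Z -> E: (2·1) − (2·1) = 2 − 2 = 0
Every reaction leaves W unchanged, so W is conserved and no simulation is needed: W(T) = W(0) = 2·37.00 + 2·5.88 + 41.14 = 126.90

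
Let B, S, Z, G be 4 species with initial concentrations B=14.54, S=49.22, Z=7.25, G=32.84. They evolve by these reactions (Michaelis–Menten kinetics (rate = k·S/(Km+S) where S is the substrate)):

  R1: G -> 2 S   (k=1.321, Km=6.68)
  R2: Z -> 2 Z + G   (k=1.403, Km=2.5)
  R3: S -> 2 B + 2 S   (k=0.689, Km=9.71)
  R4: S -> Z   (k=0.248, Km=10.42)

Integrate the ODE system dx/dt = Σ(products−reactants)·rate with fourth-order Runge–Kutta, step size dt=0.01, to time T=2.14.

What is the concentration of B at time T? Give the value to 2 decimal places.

B at T = 17.02

RK4 with dt=0.01: 214 steps to T=2.14. Trajectory (selected grid times):
t=0.00: B=14.54 S=49.22 Z=7.25 G=32.84
t=0.24: B=14.82 S=49.84 Z=7.55 G=32.83
t=0.48: B=15.09 S=50.45 Z=7.85 G=32.82
t=0.71: B=15.36 S=51.04 Z=8.15 G=32.81
t=0.95: B=15.64 S=51.66 Z=8.46 G=32.81
t=1.19: B=15.92 S=52.28 Z=8.77 G=32.81
t=1.43: B=16.20 S=52.89 Z=9.08 G=32.80
t=1.66: B=16.46 S=53.48 Z=9.38 G=32.81
t=1.90: B=16.74 S=54.10 Z=9.70 G=32.81
t=2.14: B=17.02 S=54.72 Z=10.02 G=32.82
Read off B at T=2.14: 17.02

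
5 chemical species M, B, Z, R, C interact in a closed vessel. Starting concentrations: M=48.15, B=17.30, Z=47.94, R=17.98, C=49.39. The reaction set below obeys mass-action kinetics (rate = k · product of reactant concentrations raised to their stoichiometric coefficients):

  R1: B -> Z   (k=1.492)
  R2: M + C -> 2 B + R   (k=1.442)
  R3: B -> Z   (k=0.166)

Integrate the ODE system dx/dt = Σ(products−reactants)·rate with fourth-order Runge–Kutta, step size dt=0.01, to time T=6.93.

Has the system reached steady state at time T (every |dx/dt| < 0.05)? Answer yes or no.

RK4 with dt=0.01: 693 steps to T=6.93. Trajectory (selected grid times):
t=0.00: M=48.15 B=17.30 Z=47.94 R=17.98 C=49.39
t=0.77: M=0.40 B=33.78 Z=126.95 R=65.73 C=1.64
t=1.54: M=0.08 B=9.73 Z=151.65 R=66.05 C=1.32
t=2.31: M=0.02 B=2.77 Z=158.73 R=66.11 C=1.26
t=3.08: M=0.00 B=0.79 Z=160.74 R=66.13 C=1.24
t=3.85: M=0.00 B=0.22 Z=161.31 R=66.13 C=1.24
t=4.62: M=0.00 B=0.06 Z=161.48 R=66.13 C=1.24
t=5.39: M=0.00 B=0.02 Z=161.52 R=66.13 C=1.24
t=6.16: M=0.00 B=0.01 Z=161.53 R=66.13 C=1.24
t=6.93: M=0.00 B=0.00 Z=161.54 R=66.13 C=1.24
Rates at T: R1=0.0021, R2=0.0000, R3=0.0002
dx/dt at T (Σ net stoichiometry × rate): M=-0.0000, B=-0.0023, Z=+0.0024, R=+0.0000, C=-0.0000
Largest |dx/dt| is |+0.0024| (Z) < 0.05 → steady.

Steady state at T: yes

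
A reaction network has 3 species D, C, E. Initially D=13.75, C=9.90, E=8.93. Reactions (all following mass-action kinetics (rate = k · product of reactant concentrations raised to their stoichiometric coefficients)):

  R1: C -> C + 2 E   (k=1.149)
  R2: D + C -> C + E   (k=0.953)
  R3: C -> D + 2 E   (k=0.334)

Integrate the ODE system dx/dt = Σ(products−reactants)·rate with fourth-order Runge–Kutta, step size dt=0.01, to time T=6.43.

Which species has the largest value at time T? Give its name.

RK4 with dt=0.01: 643 steps to T=6.43. Trajectory (selected grid times):
t=0.00: D=13.75 C=9.90 E=8.93
t=0.71: D=0.38 C=7.81 E=42.95
t=1.43: D=0.35 C=6.14 E=59.47
t=2.14: D=0.35 C=4.84 E=72.28
t=2.86: D=0.35 C=3.81 E=82.51
t=3.57: D=0.35 C=3.00 E=90.46
t=4.29: D=0.35 C=2.36 E=96.80
t=5.00: D=0.35 C=1.86 E=101.73
t=5.72: D=0.35 C=1.47 E=105.67
t=6.43: D=0.35 C=1.16 E=108.72
At T=6.43: D=0.35 C=1.16 E=108.72; the largest is E.

Dominant species at T: E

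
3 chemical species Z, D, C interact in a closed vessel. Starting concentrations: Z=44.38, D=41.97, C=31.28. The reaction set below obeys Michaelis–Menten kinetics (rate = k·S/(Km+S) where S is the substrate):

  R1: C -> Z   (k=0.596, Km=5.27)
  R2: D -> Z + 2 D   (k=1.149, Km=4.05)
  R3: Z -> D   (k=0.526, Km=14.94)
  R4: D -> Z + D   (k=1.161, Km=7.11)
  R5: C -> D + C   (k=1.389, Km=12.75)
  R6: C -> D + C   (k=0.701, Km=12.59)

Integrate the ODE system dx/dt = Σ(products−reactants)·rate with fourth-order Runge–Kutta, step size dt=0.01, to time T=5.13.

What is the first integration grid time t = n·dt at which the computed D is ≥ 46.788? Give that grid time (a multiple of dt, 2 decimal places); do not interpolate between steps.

Threshold first reached at t = 1.65

RK4 with dt=0.01: 513 steps to T=5.13. Trajectory (selected grid times):
t=0.00: Z=44.38 D=41.97 C=31.28
t=0.57: Z=45.61 D=43.64 C=30.99
t=1.14: Z=46.85 D=45.31 C=30.70
t=1.64: Z=47.93 D=46.78 C=30.45
t=1.65: Z=47.95 D=46.81 C=30.44
t=1.71: Z=48.08 D=46.98 C=30.41
t=2.28: Z=49.32 D=48.65 C=30.12
t=2.85: Z=50.56 D=50.33 C=29.83
t=3.42: Z=51.81 D=52.00 C=29.54
t=3.99: Z=53.06 D=53.67 C=29.25
t=4.56: Z=54.30 D=55.35 C=28.97
t=5.13: Z=55.55 D=57.02 C=28.68
D(1.64)=46.777 < 46.788 but D(1.65)=46.806 ≥ 46.788, so the first grid time is t=1.65.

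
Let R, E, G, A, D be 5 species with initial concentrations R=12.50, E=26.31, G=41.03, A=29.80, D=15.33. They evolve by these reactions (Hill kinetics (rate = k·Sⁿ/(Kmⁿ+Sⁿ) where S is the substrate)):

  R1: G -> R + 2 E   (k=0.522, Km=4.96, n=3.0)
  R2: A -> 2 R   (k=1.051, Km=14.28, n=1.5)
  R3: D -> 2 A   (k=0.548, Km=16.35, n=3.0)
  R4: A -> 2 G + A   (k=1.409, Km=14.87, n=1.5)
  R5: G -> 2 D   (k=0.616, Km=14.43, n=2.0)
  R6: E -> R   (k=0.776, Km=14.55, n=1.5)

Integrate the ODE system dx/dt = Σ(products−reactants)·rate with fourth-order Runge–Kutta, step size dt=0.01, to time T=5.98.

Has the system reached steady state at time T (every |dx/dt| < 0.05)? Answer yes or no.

Steady state at T: no

RK4 with dt=0.01: 598 steps to T=5.98. Trajectory (selected grid times):
t=0.00: R=12.50 E=26.31 G=41.03 A=29.80 D=15.33
t=0.66: R=14.25 E=26.63 G=41.70 A=29.62 D=15.89
t=1.33: R=16.02 E=26.96 G=42.37 A=29.45 D=16.44
t=1.99: R=17.77 E=27.28 G=43.03 A=29.31 D=16.99
t=2.66: R=19.54 E=27.60 G=43.69 A=29.18 D=17.53
t=3.32: R=21.29 E=27.92 G=44.34 A=29.07 D=18.06
t=3.99: R=23.07 E=28.24 G=45.00 A=28.97 D=18.60
t=4.65: R=24.82 E=28.55 G=45.65 A=28.90 D=19.11
t=5.32: R=26.59 E=28.87 G=46.30 A=28.83 D=19.64
t=5.98: R=28.34 E=29.18 G=46.94 A=28.78 D=20.15
Rates at T: R1=0.5214, R2=0.7789, R3=0.3571, R4=1.0275, R5=0.5628, R6=0.5739
dx/dt at T (Σ net stoichiometry × rate): R=+2.6530, E=+0.4688, G=+0.9708, A=-0.0646, D=+0.7685
Largest |dx/dt| is |+2.6530| (R) ≥ 0.05 → not steady.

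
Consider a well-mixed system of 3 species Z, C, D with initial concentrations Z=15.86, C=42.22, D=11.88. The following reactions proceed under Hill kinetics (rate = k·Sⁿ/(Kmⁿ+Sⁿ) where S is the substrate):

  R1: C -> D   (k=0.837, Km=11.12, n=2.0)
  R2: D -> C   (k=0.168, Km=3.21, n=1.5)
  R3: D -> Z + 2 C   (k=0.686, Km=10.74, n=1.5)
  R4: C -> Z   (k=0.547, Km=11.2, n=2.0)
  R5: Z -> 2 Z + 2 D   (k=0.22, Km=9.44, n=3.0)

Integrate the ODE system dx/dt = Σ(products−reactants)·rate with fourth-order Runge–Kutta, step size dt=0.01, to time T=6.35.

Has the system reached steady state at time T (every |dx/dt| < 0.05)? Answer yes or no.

Steady state at T: no

RK4 with dt=0.01: 635 steps to T=6.35. Trajectory (selected grid times):
t=0.00: Z=15.86 C=42.22 D=11.88
t=0.71: Z=16.62 C=41.94 D=12.33
t=1.41: Z=17.38 C=41.67 D=12.76
t=2.12: Z=18.15 C=41.42 D=13.21
t=2.82: Z=18.92 C=41.18 D=13.64
t=3.53: Z=19.71 C=40.95 D=14.08
t=4.23: Z=20.50 C=40.74 D=14.50
t=4.94: Z=21.30 C=40.53 D=14.93
t=5.64: Z=22.10 C=40.34 D=15.36
t=6.35: Z=22.92 C=40.16 D=15.78
Rates at T: R1=0.7774, R2=0.1539, R3=0.4393, R4=0.5075, R5=0.2056
dx/dt at T (Σ net stoichiometry × rate): Z=+1.1525, C=-0.2524, D=+0.5954
Largest |dx/dt| is |+1.1525| (Z) ≥ 0.05 → not steady.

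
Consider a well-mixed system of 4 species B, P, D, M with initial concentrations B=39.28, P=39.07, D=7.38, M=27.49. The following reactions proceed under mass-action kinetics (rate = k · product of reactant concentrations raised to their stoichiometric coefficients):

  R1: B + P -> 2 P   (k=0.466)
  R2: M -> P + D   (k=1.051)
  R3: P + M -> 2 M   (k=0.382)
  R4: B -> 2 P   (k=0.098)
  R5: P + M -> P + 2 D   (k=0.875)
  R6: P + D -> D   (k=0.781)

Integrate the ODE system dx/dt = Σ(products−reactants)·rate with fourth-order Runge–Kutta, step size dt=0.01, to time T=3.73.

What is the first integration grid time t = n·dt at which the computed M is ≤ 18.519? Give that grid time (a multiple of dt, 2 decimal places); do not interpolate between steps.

Threshold first reached at t = 0.03

RK4 with dt=0.01: 373 steps to T=3.73. Trajectory (selected grid times):
t=0.00: B=39.28 P=39.07 D=7.38 M=27.49
t=0.02: B=27.87 P=31.37 D=37.14 M=18.76
t=0.03: B=24.47 P=24.12 D=45.79 M=16.19
t=0.41: B=16.63 P=0.24 D=66.70 M=7.51
t=0.83: B=15.35 P=0.16 D=70.21 M=4.63
t=1.24: B=14.36 P=0.12 D=72.18 M=2.93
t=1.66: B=13.51 P=0.09 D=73.39 M=1.84
t=2.07: B=12.78 P=0.07 D=74.12 M=1.18
t=2.49: B=12.11 P=0.06 D=74.58 M=0.75
t=2.90: B=11.51 P=0.05 D=74.87 M=0.48
t=3.32: B=10.94 P=0.05 D=75.05 M=0.31
t=3.73: B=10.42 P=0.04 D=75.17 M=0.20
M(0.02)=18.765 > 18.519 but M(0.03)=16.194 ≤ 18.519, so the first grid time is t=0.03.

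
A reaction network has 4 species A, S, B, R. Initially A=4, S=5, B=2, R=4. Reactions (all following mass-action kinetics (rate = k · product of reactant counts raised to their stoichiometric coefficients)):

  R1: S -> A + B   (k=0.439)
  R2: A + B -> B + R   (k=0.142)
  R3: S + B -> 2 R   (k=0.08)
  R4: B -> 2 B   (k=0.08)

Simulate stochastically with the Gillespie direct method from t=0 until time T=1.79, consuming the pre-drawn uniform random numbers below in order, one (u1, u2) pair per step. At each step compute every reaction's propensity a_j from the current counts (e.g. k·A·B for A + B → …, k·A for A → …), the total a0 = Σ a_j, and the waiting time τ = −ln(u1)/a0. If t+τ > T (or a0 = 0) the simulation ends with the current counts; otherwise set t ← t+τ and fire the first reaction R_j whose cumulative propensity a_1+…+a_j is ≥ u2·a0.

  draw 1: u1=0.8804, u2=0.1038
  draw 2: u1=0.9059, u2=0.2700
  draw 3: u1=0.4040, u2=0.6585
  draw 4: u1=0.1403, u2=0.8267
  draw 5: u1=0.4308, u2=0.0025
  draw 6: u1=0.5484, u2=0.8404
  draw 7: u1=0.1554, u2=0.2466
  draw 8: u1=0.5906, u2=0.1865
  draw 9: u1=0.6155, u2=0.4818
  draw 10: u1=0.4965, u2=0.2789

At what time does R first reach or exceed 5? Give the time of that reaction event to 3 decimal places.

Threshold first reached at t = 0.200

t=0.000: A=4 S=5 B=2 R=4
Draw 1: a1=2.195, a2=1.136, a3=0.800, a4=0.160, a0=4.291; τ=−ln(0.8804)/4.291=0.030 → t=0.030; u2·a0=0.1038·4.291=0.445 ≤ a1=2.195 → R1 fires; A=5 S=4 B=3 R=4
Draw 2: a1=1.756, a2=2.130, a3=0.960, a4=0.240, a0=5.086; τ=−ln(0.9059)/5.086=0.019 → t=0.049; u2·a0=0.2700·5.086=1.373 ≤ a1=1.756 → R1 fires; A=6 S=3 B=4 R=4
Draw 3: a1=1.317, a2=3.408, a3=0.960, a4=0.320, a0=6.005; τ=−ln(0.4040)/6.005=0.151 → t=0.200; u2·a0=0.6585·6.005=3.954; a1=1.317 < 3.954 ≤ a1+a2=4.725 → R2 fires; A=5 S=3 B=4 R=5
Draw 4: a1=1.317, a2=2.840, a3=0.960, a4=0.320, a0=5.437; τ=−ln(0.1403)/5.437=0.361 → t=0.561; u2·a0=0.8267·5.437=4.495; a1+a2=4.157 < 4.495 ≤ a1+…+a3=5.117 → R3 fires; A=5 S=2 B=3 R=7
Draw 5: a1=0.878, a2=2.130, a3=0.480, a4=0.240, a0=3.728; τ=−ln(0.4308)/3.728=0.226 → t=0.787; u2·a0=0.0025·3.728=0.009 ≤ a1=0.878 → R1 fires; A=6 S=1 B=4 R=7
Draw 6: a1=0.439, a2=3.408, a3=0.320, a4=0.320, a0=4.487; τ=−ln(0.5484)/4.487=0.134 → t=0.921; u2·a0=0.8404·4.487=3.771; a1=0.439 < 3.771 ≤ a1+a2=3.847 → R2 fires; A=5 S=1 B=4 R=8
Draw 7: a1=0.439, a2=2.840, a3=0.320, a4=0.320, a0=3.919; τ=−ln(0.1554)/3.919=0.475 → t=1.396; u2·a0=0.2466·3.919=0.966; a1=0.439 < 0.966 ≤ a1+a2=3.279 → R2 fires; A=4 S=1 B=4 R=9
Draw 8: a1=0.439, a2=2.272, a3=0.320, a4=0.320, a0=3.351; τ=−ln(0.5906)/3.351=0.157 → t=1.553; u2·a0=0.1865·3.351=0.625; a1=0.439 < 0.625 ≤ a1+a2=2.711 → R2 fires; A=3 S=1 B=4 R=10
Draw 9: a1=0.439, a2=1.704, a3=0.320, a4=0.320, a0=2.783; τ=−ln(0.6155)/2.783=0.174 → t=1.728; u2·a0=0.4818·2.783=1.341; a1=0.439 < 1.341 ≤ a1+a2=2.143 → R2 fires; A=2 S=1 B=4 R=11
Draw 10: a1=0.439, a2=1.136, a3=0.320, a4=0.320, a0=2.215; τ=−ln(0.4965)/2.215=0.316 → t=2.044 > T=1.79: stop.
R first becomes ≥ 5 when it reaches 5 at the event at t=0.200.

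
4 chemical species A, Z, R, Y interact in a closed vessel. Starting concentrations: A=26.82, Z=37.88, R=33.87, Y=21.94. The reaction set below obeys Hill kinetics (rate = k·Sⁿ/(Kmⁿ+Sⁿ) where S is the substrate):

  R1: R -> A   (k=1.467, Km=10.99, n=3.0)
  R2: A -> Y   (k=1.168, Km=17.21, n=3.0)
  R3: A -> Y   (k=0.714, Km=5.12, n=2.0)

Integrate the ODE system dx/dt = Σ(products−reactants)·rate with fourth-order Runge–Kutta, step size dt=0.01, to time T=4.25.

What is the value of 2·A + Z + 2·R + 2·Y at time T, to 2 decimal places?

Value at T = 203.14

Check how each reaction changes W = 2·A + Z + 2·R + 2·Y (weight of products minus weight of reactants):
R1: R -> A: (2·1) − (2·1) = 2 − 2 = 0
R2: A -> Y: (2·1) − (2·1) = 2 − 2 = 0
R3: A -> Y: (2·1) − (2·1) = 2 − 2 = 0
Every reaction leaves W unchanged, so W is conserved and no simulation is needed: W(T) = W(0) = 2·26.82 + 37.88 + 2·33.87 + 2·21.94 = 203.14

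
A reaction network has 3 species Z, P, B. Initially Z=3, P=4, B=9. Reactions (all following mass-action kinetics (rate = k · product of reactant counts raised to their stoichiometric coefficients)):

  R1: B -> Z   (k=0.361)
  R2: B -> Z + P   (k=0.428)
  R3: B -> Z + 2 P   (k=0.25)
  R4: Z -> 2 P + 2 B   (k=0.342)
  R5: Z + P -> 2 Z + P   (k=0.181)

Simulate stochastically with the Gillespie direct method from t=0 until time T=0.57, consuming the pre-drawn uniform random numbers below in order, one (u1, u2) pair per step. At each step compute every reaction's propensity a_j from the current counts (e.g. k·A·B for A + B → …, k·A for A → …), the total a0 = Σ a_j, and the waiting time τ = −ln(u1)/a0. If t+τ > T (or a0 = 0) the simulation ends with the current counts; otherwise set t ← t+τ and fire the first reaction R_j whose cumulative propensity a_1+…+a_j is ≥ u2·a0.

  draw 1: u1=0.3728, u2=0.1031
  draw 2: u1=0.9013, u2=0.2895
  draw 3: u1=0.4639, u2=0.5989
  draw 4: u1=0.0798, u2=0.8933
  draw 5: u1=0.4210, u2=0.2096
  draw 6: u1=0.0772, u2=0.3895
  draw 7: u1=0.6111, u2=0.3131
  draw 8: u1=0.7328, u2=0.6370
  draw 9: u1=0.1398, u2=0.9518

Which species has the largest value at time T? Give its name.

t=0.000: Z=3 P=4 B=9
Draw 1: a1=3.249, a2=3.852, a3=2.250, a4=1.026, a5=2.172, a0=12.549; τ=−ln(0.3728)/12.549=0.079 → t=0.079; u2·a0=0.1031·12.549=1.294 ≤ a1=3.249 → R1 fires; Z=4 P=4 B=8
Draw 2: a1=2.888, a2=3.424, a3=2.000, a4=1.368, a5=2.896, a0=12.576; τ=−ln(0.9013)/12.576=0.008 → t=0.087; u2·a0=0.2895·12.576=3.641; a1=2.888 < 3.641 ≤ a1+a2=6.312 → R2 fires; Z=5 P=5 B=7
Draw 3: a1=2.527, a2=2.996, a3=1.750, a4=1.710, a5=4.525, a0=13.508; τ=−ln(0.4639)/13.508=0.057 → t=0.144; u2·a0=0.5989·13.508=8.090; a1+…+a3=7.273 < 8.090 ≤ a1+…+a4=8.983 → R4 fires; Z=4 P=7 B=9
Draw 4: a1=3.249, a2=3.852, a3=2.250, a4=1.368, a5=5.068, a0=15.787; τ=−ln(0.0798)/15.787=0.160 → t=0.304; u2·a0=0.8933·15.787=14.103; a1+…+a4=10.719 < 14.103 ≤ a1+…+a5=15.787 → R5 fires; Z=5 P=7 B=9
Draw 5: a1=3.249, a2=3.852, a3=2.250, a4=1.710, a5=6.335, a0=17.396; τ=−ln(0.4210)/17.396=0.050 → t=0.354; u2·a0=0.2096·17.396=3.646; a1=3.249 < 3.646 ≤ a1+a2=7.101 → R2 fires; Z=6 P=8 B=8
Draw 6: a1=2.888, a2=3.424, a3=2.000, a4=2.052, a5=8.688, a0=19.052; τ=−ln(0.0772)/19.052=0.134 → t=0.488; u2·a0=0.3895·19.052=7.421; a1+a2=6.312 < 7.421 ≤ a1+…+a3=8.312 → R3 fires; Z=7 P=10 B=7
Draw 7: a1=2.527, a2=2.996, a3=1.750, a4=2.394, a5=12.670, a0=22.337; τ=−ln(0.6111)/22.337=0.022 → t=0.510; u2·a0=0.3131·22.337=6.994; a1+a2=5.523 < 6.994 ≤ a1+…+a3=7.273 → R3 fires; Z=8 P=12 B=6
Draw 8: a1=2.166, a2=2.568, a3=1.500, a4=2.736, a5=17.376, a0=26.346; τ=−ln(0.7328)/26.346=0.012 → t=0.522; u2·a0=0.6370·26.346=16.782; a1+…+a4=8.970 < 16.782 ≤ a1+…+a5=26.346 → R5 fires; Z=9 P=12 B=6
Draw 9: a1=2.166, a2=2.568, a3=1.500, a4=3.078, a5=19.548, a0=28.860; τ=−ln(0.1398)/28.860=0.068 → t=0.590 > T=0.57: stop.
At T=0.57: Z=9 P=12 B=6; the largest is P.

Dominant species at T: P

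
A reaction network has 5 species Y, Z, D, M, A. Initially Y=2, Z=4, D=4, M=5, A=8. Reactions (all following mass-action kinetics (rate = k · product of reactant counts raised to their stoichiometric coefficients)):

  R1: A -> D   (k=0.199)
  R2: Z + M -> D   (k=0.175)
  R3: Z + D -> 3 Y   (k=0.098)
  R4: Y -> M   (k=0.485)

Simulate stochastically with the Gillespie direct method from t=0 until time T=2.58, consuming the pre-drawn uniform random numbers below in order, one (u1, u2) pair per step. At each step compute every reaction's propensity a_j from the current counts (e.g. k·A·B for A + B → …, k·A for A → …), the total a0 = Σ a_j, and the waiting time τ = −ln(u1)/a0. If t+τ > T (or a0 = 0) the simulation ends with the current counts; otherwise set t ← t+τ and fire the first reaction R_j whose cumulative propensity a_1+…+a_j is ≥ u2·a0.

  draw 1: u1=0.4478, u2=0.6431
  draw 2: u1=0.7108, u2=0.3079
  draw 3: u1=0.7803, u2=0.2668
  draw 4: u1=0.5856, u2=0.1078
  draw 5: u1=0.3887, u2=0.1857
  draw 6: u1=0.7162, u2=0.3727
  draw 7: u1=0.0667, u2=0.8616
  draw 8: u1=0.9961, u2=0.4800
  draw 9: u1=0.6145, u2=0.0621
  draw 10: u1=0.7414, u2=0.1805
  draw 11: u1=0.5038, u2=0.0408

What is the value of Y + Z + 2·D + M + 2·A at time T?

Value at T = 35

Check how each reaction changes W = Y + Z + 2·D + M + 2·A (weight of products minus weight of reactants):
R1: A -> D: (2·1) − (2·1) = 2 − 2 = 0
R2: Z + M -> D: (2·1) − (1·1 + 1·1) = 2 − 2 = 0
R3: Z + D -> 3 Y: (1·3) − (1·1 + 2·1) = 3 − 3 = 0
R4: Y -> M: (1·1) − (1·1) = 1 − 1 = 0
Every reaction leaves W unchanged, so W is conserved and no simulation is needed: W(T) = W(0) = 2 + 4 + 2·4 + 5 + 2·8 = 35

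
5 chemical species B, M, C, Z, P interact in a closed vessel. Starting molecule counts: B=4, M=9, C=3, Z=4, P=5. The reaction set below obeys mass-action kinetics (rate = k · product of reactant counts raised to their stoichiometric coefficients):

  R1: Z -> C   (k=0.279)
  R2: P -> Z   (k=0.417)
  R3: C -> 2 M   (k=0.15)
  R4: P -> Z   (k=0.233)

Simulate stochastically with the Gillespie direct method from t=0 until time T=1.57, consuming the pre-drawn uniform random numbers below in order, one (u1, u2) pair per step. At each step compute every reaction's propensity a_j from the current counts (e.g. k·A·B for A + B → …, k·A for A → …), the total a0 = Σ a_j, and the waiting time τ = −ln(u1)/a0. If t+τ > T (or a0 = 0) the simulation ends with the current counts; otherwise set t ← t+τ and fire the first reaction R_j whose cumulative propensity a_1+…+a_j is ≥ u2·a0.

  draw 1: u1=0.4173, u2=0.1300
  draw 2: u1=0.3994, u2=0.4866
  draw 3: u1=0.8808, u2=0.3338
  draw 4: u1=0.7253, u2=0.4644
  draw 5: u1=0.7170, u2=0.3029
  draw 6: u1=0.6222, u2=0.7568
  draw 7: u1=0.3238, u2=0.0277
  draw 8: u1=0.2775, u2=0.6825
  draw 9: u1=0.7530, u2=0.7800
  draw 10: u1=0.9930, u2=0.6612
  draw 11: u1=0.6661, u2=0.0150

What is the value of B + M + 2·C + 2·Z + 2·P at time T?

Value at T = 37

Check how each reaction changes W = B + M + 2·C + 2·Z + 2·P (weight of products minus weight of reactants):
R1: Z -> C: (2·1) − (2·1) = 2 − 2 = 0
R2: P -> Z: (2·1) − (2·1) = 2 − 2 = 0
R3: C -> 2 M: (1·2) − (2·1) = 2 − 2 = 0
R4: P -> Z: (2·1) − (2·1) = 2 − 2 = 0
Every reaction leaves W unchanged, so W is conserved and no simulation is needed: W(T) = W(0) = 4 + 9 + 2·3 + 2·4 + 2·5 = 37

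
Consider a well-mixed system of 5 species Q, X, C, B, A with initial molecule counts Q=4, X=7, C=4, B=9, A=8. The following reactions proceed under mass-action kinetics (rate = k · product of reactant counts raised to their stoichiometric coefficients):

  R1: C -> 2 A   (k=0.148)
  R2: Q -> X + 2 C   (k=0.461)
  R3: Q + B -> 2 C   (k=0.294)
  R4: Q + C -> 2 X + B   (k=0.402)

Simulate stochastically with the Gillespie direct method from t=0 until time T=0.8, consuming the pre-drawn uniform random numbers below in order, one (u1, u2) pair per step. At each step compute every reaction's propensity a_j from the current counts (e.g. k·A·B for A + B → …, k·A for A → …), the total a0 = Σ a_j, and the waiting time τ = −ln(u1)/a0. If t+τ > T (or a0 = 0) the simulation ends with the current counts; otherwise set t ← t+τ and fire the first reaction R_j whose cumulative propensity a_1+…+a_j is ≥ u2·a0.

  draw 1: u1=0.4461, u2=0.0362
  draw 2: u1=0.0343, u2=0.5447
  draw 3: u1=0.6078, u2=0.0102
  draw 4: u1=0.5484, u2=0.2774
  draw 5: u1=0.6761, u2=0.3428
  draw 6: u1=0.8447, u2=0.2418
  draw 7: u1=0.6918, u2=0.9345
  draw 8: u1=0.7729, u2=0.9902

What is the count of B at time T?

B at T = 6

t=0.000: Q=4 X=7 C=4 B=9 A=8
Draw 1: a1=0.592, a2=1.844, a3=10.584, a4=6.432, a0=19.452; τ=−ln(0.4461)/19.452=0.041 → t=0.041; u2·a0=0.0362·19.452=0.704; a1=0.592 < 0.704 ≤ a1+a2=2.436 → R2 fires; Q=3 X=8 C=6 B=9 A=8
Draw 2: a1=0.888, a2=1.383, a3=7.938, a4=7.236, a0=17.445; τ=−ln(0.0343)/17.445=0.193 → t=0.235; u2·a0=0.5447·17.445=9.502; a1+a2=2.271 < 9.502 ≤ a1+…+a3=10.209 → R3 fires; Q=2 X=8 C=8 B=8 A=8
Draw 3: a1=1.184, a2=0.922, a3=4.704, a4=6.432, a0=13.242; τ=−ln(0.6078)/13.242=0.038 → t=0.272; u2·a0=0.0102·13.242=0.135 ≤ a1=1.184 → R1 fires; Q=2 X=8 C=7 B=8 A=10
Draw 4: a1=1.036, a2=0.922, a3=4.704, a4=5.628, a0=12.290; τ=−ln(0.5484)/12.290=0.049 → t=0.321; u2·a0=0.2774·12.290=3.409; a1+a2=1.958 < 3.409 ≤ a1+…+a3=6.662 → R3 fires; Q=1 X=8 C=9 B=7 A=10
Draw 5: a1=1.332, a2=0.461, a3=2.058, a4=3.618, a0=7.469; τ=−ln(0.6761)/7.469=0.052 → t=0.374; u2·a0=0.3428·7.469=2.560; a1+a2=1.793 < 2.560 ≤ a1+…+a3=3.851 → R3 fires; Q=0 X=8 C=11 B=6 A=10
Draw 6: a1=1.628, a2=0.000, a3=0.000, a4=0.000, a0=1.628; τ=−ln(0.8447)/1.628=0.104 → t=0.477; u2·a0=0.2418·1.628=0.394 ≤ a1=1.628 → R1 fires; Q=0 X=8 C=10 B=6 A=12
Draw 7: a1=1.480, a2=0.000, a3=0.000, a4=0.000, a0=1.480; τ=−ln(0.6918)/1.480=0.249 → t=0.726; u2·a0=0.9345·1.480=1.383 ≤ a1=1.480 → R1 fires; Q=0 X=8 C=9 B=6 A=14
Draw 8: a1=1.332, a2=0.000, a3=0.000, a4=0.000, a0=1.332; τ=−ln(0.7729)/1.332=0.193 → t=0.920 > T=0.8: stop.
Read off B at T=0.8: 6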